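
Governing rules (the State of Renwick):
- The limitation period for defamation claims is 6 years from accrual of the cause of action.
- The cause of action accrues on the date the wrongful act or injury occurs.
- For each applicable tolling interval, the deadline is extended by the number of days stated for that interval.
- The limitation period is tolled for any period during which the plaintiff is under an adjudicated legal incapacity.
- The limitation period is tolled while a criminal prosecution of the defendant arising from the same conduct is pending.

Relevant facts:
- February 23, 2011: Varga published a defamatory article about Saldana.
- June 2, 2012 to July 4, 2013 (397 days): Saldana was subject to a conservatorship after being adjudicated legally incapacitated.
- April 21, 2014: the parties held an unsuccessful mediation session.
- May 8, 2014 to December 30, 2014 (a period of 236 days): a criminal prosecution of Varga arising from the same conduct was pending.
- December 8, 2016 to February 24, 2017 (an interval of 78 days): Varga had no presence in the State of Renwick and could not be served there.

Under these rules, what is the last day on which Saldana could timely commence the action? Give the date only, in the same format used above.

November 18, 2018

The limitation period began to run on February 23, 2011.
Adding the 6 years base period to February 23, 2011 gives a deadline of February 23, 2017, before any tolling.
Because the plaintiff's legal incapacity ran from June 2, 2012 to July 4, 2013, the deadline is extended by 397 days to March 27, 2018.
The pending criminal prosecution from May 8, 2014 to December 30, 2014 tolled the period for 236 days, extending the deadline to November 18, 2018.
No stated provision tolls the period for the defendant's absence, so the interval from December 8, 2016 to February 24, 2017 has no effect on the deadline.
The other events in the timeline have no effect on the limitation period under the stated rules.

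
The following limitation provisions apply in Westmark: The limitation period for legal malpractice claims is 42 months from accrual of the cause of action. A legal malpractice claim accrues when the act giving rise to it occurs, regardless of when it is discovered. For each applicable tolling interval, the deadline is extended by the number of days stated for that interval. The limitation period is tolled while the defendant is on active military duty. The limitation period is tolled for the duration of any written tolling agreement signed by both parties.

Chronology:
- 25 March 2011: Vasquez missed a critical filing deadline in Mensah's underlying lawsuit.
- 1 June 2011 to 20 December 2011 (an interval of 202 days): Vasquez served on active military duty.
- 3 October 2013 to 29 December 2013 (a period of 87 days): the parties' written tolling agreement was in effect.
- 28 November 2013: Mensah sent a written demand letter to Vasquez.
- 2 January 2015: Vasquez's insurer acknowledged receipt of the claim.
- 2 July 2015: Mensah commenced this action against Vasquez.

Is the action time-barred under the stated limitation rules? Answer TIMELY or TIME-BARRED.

TIMELY

The claim accrued on 25 March 2011, when the wrongful act occurred.
The untolled deadline — 42 months after 25 March 2011 — is 25 September 2014.
The period was tolled for 202 days by the defendant's active military service (1 June 2011 to 20 December 2011), pushing the deadline to 15 April 2015.
Because the written tolling agreement ran from 3 October 2013 to 29 December 2013, the deadline is extended by 87 days to 11 July 2015.
The other events in the timeline have no effect on the limitation period under the stated rules.
Filing on 2 July 2015 beat the 11 July 2015 deadline — the action is timely.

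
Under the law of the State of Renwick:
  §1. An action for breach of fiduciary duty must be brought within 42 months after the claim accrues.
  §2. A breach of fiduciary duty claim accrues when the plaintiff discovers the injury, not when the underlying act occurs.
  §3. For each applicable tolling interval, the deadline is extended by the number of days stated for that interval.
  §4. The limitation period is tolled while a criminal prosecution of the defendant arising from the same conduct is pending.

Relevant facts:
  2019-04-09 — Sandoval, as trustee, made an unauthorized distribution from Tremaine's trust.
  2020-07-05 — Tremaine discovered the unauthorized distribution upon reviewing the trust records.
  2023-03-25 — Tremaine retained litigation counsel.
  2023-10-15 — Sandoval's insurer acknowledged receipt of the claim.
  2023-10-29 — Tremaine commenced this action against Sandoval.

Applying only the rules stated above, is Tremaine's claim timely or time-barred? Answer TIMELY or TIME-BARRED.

Under the discovery rule, the claim accrued on 2020-07-05, when Tremaine discovered the injury — not on the 2019-04-09 date of the underlying act.
42 months from 2020-07-05 is 2024-01-05.
The other events in the timeline have no effect on the limitation period under the stated rules.
Tremaine filed on 2023-10-29, before the 2024-01-05 deadline, so the action is timely.

TIMELY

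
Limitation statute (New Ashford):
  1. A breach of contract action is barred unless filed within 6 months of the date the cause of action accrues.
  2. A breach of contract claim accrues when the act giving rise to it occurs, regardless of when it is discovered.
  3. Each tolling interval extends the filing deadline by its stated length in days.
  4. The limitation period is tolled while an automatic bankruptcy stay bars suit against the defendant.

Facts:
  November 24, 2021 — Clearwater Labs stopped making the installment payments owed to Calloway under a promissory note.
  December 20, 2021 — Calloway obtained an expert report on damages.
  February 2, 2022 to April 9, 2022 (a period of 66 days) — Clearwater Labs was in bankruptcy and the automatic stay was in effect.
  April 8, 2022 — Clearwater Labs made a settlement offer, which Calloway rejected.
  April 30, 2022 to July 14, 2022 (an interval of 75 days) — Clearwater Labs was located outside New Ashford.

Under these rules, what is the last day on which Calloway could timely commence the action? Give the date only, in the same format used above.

July 29, 2022

The limitation period began to run on November 24, 2021.
Adding the 6 months base period to November 24, 2021 gives a deadline of May 24, 2022, before any tolling.
Because the automatic bankruptcy stay ran from February 2, 2022 to April 9, 2022, the deadline is extended by 66 days to July 29, 2022.
No stated provision tolls the period for the defendant's absence, so the interval from April 30, 2022 to July 14, 2022 has no effect on the deadline.
None of the other events listed affects the running of the period under the stated rules.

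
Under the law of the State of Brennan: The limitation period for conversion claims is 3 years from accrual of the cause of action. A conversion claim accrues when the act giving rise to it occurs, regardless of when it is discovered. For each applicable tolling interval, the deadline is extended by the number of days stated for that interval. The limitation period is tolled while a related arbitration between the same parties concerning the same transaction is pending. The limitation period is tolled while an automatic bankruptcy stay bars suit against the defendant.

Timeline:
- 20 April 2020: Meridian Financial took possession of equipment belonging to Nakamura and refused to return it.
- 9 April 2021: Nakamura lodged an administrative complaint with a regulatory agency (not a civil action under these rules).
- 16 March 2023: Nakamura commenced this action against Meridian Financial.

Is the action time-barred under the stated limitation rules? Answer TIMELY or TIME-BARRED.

TIMELY

The cause of action accrued on 20 April 2020, the date of the act.
3 years from 20 April 2020 is 20 April 2023.
None of the other events listed affects the running of the period under the stated rules.
The 16 March 2023 filing precedes the 20 April 2023 deadline; the claim is timely.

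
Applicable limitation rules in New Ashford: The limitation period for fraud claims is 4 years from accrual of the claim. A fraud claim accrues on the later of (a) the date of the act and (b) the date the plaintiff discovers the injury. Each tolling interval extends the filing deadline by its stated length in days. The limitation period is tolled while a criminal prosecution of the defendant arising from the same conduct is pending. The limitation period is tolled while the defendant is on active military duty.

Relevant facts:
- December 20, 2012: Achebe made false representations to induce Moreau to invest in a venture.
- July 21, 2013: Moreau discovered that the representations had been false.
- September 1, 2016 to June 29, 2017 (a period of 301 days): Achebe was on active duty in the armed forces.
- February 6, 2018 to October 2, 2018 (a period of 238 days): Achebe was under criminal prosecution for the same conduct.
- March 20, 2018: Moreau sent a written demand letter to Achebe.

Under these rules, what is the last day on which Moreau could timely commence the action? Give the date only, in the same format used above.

The claim accrued on July 21, 2013 — the later of the December 20, 2012 act and the July 21, 2013 discovery.
The untolled deadline — 4 years after July 21, 2013 — is July 21, 2017.
The period was tolled for 301 days by the defendant's active military service (September 1, 2016 to June 29, 2017), pushing the deadline to May 18, 2018.
The period was tolled for 238 days by the pending criminal prosecution (February 6, 2018 to October 2, 2018), pushing the deadline to January 11, 2019.
Nothing else in the chronology tolls or restarts the period.

January 11, 2019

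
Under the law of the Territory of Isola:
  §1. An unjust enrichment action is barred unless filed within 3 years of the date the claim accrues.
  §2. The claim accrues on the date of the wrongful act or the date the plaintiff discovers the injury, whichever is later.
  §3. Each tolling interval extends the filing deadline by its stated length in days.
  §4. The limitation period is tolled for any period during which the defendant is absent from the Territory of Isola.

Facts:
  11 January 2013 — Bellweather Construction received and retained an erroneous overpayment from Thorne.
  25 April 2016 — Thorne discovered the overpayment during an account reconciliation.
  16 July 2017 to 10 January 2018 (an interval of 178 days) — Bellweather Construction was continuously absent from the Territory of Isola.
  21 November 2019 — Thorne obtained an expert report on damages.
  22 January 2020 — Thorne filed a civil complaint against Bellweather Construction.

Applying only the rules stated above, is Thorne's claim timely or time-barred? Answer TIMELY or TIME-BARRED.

TIME-BARRED

The claim accrued on 25 April 2016 — the later of the 11 January 2013 act and the 25 April 2016 discovery.
Adding the 3 years base period to 25 April 2016 gives a deadline of 25 April 2019, before any tolling.
The defendant's absence from the jurisdiction from 16 July 2017 to 10 January 2018 tolled the period for 178 days, extending the deadline to 20 October 2019.
Nothing else in the chronology tolls or restarts the period.
Filing on 22 January 2020 missed the 20 October 2019 deadline — the action is time-barred.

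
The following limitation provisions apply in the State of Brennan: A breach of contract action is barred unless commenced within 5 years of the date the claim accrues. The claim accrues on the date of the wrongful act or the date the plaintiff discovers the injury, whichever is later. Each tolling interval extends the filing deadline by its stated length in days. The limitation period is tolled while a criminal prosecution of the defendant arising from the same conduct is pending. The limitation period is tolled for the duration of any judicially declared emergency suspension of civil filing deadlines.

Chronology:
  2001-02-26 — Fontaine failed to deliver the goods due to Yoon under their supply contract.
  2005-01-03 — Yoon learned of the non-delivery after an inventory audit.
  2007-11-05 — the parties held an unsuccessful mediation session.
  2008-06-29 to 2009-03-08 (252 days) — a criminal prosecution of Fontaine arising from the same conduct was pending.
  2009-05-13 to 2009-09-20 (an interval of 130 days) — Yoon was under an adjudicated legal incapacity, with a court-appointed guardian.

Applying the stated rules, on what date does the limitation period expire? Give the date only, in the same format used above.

Because discovery on 2005-01-03 post-dates the 2001-02-26 act, accrual under the later-of rule falls on 2005-01-03.
5 years from 2005-01-03 is 2010-01-03.
The pending criminal prosecution from 2008-06-29 to 2009-03-08 tolled the period for 252 days, extending the deadline to 2010-09-12.
Although the plaintiff's incapacity ran from 2009-05-13 to 2009-09-20, the stated rules do not make that a tolling event, so it is disregarded.
Nothing else in the chronology tolls or restarts the period.

2010-09-12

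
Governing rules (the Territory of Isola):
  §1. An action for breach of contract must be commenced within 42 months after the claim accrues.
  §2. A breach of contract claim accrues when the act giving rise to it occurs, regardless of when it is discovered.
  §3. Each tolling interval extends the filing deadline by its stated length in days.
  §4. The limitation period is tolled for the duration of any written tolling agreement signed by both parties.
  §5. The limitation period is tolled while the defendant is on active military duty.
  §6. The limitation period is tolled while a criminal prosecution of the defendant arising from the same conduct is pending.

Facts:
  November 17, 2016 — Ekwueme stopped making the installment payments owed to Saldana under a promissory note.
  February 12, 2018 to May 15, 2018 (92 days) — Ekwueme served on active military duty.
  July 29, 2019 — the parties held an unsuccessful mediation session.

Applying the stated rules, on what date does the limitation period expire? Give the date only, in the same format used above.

The claim accrued on November 17, 2016, when the wrongful act occurred.
The untolled deadline — 42 months after November 17, 2016 — is May 17, 2020.
The period was tolled for 92 days by the defendant's active military service (February 12, 2018 to May 15, 2018), pushing the deadline to August 17, 2020.
None of the other events listed affects the running of the period under the stated rules.

August 17, 2020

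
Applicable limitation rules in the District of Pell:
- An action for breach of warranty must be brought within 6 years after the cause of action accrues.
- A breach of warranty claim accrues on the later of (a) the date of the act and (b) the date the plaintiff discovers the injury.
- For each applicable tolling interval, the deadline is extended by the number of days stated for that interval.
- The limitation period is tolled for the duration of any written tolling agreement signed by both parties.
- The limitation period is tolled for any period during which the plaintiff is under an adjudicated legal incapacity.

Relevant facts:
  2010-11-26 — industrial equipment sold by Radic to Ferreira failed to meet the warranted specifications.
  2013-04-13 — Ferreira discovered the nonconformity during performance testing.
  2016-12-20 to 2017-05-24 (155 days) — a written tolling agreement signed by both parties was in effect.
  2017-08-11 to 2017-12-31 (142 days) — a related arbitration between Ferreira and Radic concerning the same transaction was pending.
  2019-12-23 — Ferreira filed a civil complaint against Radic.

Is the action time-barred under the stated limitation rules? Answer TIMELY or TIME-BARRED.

Because discovery on 2013-04-13 post-dates the 2010-11-26 act, accrual under the later-of rule falls on 2013-04-13.
6 years from 2013-04-13 is 2019-04-13.
Because the written tolling agreement ran from 2016-12-20 to 2017-05-24, the deadline is extended by 155 days to 2019-09-15.
No stated provision tolls the period for a pending arbitration, so the interval from 2017-08-11 to 2017-12-31 has no effect on the deadline.
Filing on 2019-12-23 missed the 2019-09-15 deadline — the action is time-barred.

TIME-BARRED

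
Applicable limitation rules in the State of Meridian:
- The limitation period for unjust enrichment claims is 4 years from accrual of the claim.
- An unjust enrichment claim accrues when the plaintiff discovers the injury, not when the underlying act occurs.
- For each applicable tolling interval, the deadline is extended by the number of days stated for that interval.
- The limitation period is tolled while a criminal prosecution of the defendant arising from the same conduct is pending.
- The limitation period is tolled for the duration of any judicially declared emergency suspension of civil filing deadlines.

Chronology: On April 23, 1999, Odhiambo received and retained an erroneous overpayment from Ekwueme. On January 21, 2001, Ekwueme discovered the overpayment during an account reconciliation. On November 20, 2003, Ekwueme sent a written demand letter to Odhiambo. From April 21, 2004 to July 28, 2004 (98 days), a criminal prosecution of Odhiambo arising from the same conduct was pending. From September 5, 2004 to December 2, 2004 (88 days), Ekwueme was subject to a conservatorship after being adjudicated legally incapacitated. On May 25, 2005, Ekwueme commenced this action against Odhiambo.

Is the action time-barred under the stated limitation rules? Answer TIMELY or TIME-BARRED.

TIME-BARRED

The claim did not accrue until Ekwueme discovered the injury on January 21, 2001; the April 23, 1999 act date does not start the clock under the stated rule.
The untolled deadline — 4 years after January 21, 2001 — is January 21, 2005.
The pending criminal prosecution from April 21, 2004 to July 28, 2004 tolled the period for 98 days, extending the deadline to April 29, 2005.
Although the plaintiff's incapacity ran from September 5, 2004 to December 2, 2004, the stated rules do not make that a tolling event, so it is disregarded.
Nothing else in the chronology tolls or restarts the period.
Filing on May 25, 2005 missed the April 29, 2005 deadline — the action is time-barred.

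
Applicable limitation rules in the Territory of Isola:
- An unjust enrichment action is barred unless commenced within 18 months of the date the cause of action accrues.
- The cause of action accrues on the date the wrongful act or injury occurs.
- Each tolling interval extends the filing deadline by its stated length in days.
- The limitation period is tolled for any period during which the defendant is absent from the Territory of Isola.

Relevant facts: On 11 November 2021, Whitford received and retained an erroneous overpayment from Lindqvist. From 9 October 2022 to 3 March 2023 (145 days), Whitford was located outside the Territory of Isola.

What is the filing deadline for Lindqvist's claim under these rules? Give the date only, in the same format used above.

The claim accrued on 11 November 2021, when the wrongful act occurred.
18 months from 11 November 2021 is 11 May 2023.
The period was tolled for 145 days by the defendant's absence from the jurisdiction (9 October 2022 to 3 March 2023), pushing the deadline to 3 October 2023.

3 October 2023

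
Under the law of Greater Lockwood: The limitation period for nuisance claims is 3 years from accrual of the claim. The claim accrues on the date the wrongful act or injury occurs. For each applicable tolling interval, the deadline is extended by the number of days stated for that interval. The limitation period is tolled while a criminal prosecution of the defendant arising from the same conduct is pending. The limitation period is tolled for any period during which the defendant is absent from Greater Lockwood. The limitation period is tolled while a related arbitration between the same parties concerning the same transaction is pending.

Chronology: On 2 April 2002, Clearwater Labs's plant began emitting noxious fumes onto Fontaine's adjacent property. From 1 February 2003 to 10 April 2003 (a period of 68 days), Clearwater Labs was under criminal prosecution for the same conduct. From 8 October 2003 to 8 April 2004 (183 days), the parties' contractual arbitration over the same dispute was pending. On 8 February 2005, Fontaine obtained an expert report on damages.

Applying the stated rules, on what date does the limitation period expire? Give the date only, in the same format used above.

The limitation period began to run on 2 April 2002.
3 years from 2 April 2002 is 2 April 2005.
The pending criminal prosecution from 1 February 2003 to 10 April 2003 tolled the period for 68 days, extending the deadline to 9 June 2005.
Because the pending related arbitration ran from 8 October 2003 to 8 April 2004, the deadline is extended by 183 days to 9 December 2005.
The other events in the timeline have no effect on the limitation period under the stated rules.

9 December 2005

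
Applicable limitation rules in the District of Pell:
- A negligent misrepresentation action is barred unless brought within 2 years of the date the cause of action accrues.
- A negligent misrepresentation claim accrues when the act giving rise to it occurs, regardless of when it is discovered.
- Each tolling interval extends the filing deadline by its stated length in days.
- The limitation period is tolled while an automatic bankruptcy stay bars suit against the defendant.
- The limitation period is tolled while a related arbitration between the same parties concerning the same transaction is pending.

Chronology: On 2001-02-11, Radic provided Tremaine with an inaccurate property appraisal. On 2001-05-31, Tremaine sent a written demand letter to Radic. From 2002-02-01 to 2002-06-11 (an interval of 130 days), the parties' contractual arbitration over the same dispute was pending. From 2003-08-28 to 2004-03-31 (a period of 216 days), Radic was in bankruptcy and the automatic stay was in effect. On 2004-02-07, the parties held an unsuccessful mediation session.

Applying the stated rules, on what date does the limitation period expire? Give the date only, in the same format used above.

2003-06-21

The claim accrued on 2001-02-11, when the wrongful act occurred.
2 years from 2001-02-11 is 2003-02-11.
Because the pending related arbitration ran from 2002-02-01 to 2002-06-11, the deadline is extended by 130 days to 2003-06-21.
By the time the automatic bankruptcy stay began on 2003-08-28, the limitation period had already expired on 2003-06-21; that interval cannot revive it.
The other events in the timeline have no effect on the limitation period under the stated rules.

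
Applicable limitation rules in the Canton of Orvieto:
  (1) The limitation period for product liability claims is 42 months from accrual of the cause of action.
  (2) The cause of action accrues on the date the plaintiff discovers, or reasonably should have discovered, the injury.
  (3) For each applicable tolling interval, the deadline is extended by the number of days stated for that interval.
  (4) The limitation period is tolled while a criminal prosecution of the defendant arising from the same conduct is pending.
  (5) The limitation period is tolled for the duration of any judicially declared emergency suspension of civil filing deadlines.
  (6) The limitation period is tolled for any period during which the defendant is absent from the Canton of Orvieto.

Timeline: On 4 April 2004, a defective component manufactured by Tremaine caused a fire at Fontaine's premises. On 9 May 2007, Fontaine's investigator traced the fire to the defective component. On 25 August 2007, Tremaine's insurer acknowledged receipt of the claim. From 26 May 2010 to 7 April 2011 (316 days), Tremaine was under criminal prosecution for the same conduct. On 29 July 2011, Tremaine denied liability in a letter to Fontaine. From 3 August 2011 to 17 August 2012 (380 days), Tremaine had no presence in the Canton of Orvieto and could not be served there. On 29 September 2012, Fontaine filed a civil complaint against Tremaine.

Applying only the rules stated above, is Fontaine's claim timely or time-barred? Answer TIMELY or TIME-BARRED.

TIMELY

Under the discovery rule, the claim accrued on 9 May 2007, when Fontaine discovered the injury — not on the 4 April 2004 date of the underlying act.
The untolled deadline — 42 months after 9 May 2007 — is 9 November 2010.
Because the pending criminal prosecution ran from 26 May 2010 to 7 April 2011, the deadline is extended by 316 days to 21 September 2011.
The period was tolled for 380 days by the defendant's absence from the jurisdiction (3 August 2011 to 17 August 2012), pushing the deadline to 5 October 2012.
The other events in the timeline have no effect on the limitation period under the stated rules.
Filing on 29 September 2012 beat the 5 October 2012 deadline — the action is timely.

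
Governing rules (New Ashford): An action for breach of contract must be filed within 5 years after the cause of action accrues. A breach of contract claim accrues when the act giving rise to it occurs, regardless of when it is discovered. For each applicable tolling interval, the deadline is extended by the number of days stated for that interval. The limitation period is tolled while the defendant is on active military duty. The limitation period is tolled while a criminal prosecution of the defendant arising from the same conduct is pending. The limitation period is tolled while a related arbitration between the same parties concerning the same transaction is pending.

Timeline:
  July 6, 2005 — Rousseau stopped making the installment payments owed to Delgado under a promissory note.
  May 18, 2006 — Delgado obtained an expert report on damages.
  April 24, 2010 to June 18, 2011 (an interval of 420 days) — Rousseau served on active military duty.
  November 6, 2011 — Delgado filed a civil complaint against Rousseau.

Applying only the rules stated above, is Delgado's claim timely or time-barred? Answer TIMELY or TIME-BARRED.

TIME-BARRED

The cause of action accrued on July 6, 2005, the date of the act.
Adding the 5 years base period to July 6, 2005 gives a deadline of July 6, 2010, before any tolling.
The period was tolled for 420 days by the defendant's active military service (April 24, 2010 to June 18, 2011), pushing the deadline to August 30, 2011.
The other events in the timeline have no effect on the limitation period under the stated rules.
The November 6, 2011 filing falls after the August 30, 2011 deadline; the claim is time-barred.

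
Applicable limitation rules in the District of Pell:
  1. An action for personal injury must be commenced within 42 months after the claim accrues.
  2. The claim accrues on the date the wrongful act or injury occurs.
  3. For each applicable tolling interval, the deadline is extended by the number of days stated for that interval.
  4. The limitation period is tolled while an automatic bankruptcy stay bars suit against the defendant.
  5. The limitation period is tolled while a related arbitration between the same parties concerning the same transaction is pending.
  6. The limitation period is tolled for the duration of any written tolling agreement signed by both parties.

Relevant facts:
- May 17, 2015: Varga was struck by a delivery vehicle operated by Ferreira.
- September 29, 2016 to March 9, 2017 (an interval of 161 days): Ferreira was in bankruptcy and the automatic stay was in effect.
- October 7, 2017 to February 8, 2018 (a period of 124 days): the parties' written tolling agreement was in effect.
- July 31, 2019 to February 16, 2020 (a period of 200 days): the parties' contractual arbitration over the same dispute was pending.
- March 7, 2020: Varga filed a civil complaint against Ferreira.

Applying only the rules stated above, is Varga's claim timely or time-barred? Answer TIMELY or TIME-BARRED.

The claim accrued on May 17, 2015, when the wrongful act occurred.
42 months from May 17, 2015 is November 17, 2018.
The automatic bankruptcy stay from September 29, 2016 to March 9, 2017 tolled the period for 161 days, extending the deadline to April 27, 2019.
Because the written tolling agreement ran from October 7, 2017 to February 8, 2018, the deadline is extended by 124 days to August 29, 2019.
The period was tolled for 200 days by the pending related arbitration (July 31, 2019 to February 16, 2020), pushing the deadline to March 16, 2020.
Filing on March 7, 2020 beat the March 16, 2020 deadline — the action is timely.

TIMELY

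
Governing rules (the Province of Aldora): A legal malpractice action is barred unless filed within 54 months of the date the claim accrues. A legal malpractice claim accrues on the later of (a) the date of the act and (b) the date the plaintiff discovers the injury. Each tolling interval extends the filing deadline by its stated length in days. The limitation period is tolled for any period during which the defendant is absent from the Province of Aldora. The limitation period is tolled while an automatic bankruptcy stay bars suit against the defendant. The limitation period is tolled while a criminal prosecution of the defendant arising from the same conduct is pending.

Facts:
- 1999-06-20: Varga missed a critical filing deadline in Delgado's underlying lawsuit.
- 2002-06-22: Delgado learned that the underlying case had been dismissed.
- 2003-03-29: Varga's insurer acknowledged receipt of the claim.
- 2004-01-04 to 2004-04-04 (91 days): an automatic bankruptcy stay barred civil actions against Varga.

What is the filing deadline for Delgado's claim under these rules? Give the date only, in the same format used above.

2007-03-23

The claim accrued on 2002-06-22 — the later of the 1999-06-20 act and the 2002-06-22 discovery.
The untolled deadline — 54 months after 2002-06-22 — is 2006-12-22.
The period was tolled for 91 days by the automatic bankruptcy stay (2004-01-04 to 2004-04-04), pushing the deadline to 2007-03-23.
None of the other events listed affects the running of the period under the stated rules.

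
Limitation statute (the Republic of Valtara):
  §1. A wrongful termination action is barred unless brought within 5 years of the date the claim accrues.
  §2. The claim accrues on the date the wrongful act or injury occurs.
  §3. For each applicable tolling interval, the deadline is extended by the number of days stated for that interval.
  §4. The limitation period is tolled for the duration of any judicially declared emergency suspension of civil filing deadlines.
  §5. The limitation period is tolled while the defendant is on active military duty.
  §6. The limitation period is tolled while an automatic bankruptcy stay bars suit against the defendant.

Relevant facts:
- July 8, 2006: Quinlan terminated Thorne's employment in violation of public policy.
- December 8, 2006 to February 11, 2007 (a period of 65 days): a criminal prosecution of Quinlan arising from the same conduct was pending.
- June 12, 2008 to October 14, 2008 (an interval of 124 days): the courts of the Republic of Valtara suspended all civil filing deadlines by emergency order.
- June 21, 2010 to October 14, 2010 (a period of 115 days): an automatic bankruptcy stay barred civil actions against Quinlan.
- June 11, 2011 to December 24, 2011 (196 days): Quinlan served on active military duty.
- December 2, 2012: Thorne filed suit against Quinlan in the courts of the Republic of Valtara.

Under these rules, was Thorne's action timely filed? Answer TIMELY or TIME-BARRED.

TIME-BARRED

The claim accrued on July 8, 2006, the date of the act.
5 years from July 8, 2006 is July 8, 2011.
The period was tolled for 124 days by the emergency suspension of filing deadlines (June 12, 2008 to October 14, 2008), pushing the deadline to November 9, 2011.
Because the automatic bankruptcy stay ran from June 21, 2010 to October 14, 2010, the deadline is extended by 115 days to March 3, 2012.
The period was tolled for 196 days by the defendant's active military service (June 11, 2011 to December 24, 2011), pushing the deadline to September 15, 2012.
Although a criminal prosecution ran from December 8, 2006 to February 11, 2007, the stated rules do not make that a tolling event, so it is disregarded.
Filing on December 2, 2012 missed the September 15, 2012 deadline — the action is time-barred.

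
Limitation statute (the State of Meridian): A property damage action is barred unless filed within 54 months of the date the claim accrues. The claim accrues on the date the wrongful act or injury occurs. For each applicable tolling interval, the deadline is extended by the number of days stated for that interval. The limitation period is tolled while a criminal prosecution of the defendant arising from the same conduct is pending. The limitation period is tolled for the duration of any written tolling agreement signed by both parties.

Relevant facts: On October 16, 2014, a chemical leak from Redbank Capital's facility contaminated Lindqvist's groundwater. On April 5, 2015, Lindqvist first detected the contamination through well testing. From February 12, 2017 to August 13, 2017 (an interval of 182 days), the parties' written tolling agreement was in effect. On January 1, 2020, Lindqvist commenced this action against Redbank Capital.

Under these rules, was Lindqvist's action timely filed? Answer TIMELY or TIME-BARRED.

TIME-BARRED

Accrual is governed by the date of the act, so the period began to run on October 16, 2014; the later discovery on April 5, 2015 is irrelevant under the stated rule.
54 months from October 16, 2014 is April 16, 2019.
Because the written tolling agreement ran from February 12, 2017 to August 13, 2017, the deadline is extended by 182 days to October 15, 2019.
Filing on January 1, 2020 missed the October 15, 2019 deadline — the action is time-barred.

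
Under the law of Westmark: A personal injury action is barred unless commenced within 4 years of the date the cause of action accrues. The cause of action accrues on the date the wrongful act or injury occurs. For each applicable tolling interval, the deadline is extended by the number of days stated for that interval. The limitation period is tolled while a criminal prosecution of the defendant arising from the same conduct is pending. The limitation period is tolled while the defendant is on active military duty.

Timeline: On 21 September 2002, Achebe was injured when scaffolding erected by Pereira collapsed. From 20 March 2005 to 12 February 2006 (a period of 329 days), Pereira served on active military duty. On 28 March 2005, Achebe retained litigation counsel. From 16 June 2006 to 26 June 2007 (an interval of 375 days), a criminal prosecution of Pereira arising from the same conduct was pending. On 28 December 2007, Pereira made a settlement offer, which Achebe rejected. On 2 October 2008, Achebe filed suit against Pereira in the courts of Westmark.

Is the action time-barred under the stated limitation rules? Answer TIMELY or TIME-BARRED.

The claim accrued on 21 September 2002, when the wrongful act occurred.
The untolled deadline — 4 years after 21 September 2002 — is 21 September 2006.
Because the defendant's active military service ran from 20 March 2005 to 12 February 2006, the deadline is extended by 329 days to 16 August 2007.
The period was tolled for 375 days by the pending criminal prosecution (16 June 2006 to 26 June 2007), pushing the deadline to 25 August 2008.
The other events in the timeline have no effect on the limitation period under the stated rules.
The 2 October 2008 filing falls after the 25 August 2008 deadline; the claim is time-barred.

TIME-BARRED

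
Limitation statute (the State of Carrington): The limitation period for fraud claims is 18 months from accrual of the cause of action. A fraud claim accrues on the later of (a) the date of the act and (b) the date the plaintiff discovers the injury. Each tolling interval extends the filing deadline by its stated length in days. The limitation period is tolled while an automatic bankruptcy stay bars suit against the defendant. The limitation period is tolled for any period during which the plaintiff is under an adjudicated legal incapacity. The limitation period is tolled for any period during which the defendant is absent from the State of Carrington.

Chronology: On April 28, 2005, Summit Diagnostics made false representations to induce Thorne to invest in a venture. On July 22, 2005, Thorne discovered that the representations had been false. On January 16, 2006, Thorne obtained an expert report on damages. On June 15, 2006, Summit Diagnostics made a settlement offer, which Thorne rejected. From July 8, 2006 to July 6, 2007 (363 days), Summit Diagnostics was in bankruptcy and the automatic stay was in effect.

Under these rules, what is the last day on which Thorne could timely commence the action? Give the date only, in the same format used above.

January 20, 2008

Because discovery on July 22, 2005 post-dates the April 28, 2005 act, accrual under the later-of rule falls on July 22, 2005.
Adding the 18 months base period to July 22, 2005 gives a deadline of January 22, 2007, before any tolling.
Because the automatic bankruptcy stay ran from July 8, 2006 to July 6, 2007, the deadline is extended by 363 days to January 20, 2008.
Nothing else in the chronology tolls or restarts the period.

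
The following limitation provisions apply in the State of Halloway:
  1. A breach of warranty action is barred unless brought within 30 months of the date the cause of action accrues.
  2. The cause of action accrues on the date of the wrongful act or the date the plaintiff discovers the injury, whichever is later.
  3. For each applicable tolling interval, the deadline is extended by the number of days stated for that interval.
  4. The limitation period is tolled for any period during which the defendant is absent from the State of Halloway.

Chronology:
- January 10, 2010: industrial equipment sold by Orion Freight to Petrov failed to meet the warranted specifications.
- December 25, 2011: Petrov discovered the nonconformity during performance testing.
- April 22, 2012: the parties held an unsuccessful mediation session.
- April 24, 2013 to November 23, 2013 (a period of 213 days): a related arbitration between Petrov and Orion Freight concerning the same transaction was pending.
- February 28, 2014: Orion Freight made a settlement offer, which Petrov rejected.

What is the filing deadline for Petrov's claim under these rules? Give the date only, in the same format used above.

Because discovery on December 25, 2011 post-dates the January 10, 2010 act, accrual under the later-of rule falls on December 25, 2011.
Adding the 30 months base period to December 25, 2011 gives a deadline of June 25, 2014, before any tolling.
Although a pending arbitration ran from April 24, 2013 to November 23, 2013, the stated rules do not make that a tolling event, so it is disregarded.
None of the other events listed affects the running of the period under the stated rules.

June 25, 2014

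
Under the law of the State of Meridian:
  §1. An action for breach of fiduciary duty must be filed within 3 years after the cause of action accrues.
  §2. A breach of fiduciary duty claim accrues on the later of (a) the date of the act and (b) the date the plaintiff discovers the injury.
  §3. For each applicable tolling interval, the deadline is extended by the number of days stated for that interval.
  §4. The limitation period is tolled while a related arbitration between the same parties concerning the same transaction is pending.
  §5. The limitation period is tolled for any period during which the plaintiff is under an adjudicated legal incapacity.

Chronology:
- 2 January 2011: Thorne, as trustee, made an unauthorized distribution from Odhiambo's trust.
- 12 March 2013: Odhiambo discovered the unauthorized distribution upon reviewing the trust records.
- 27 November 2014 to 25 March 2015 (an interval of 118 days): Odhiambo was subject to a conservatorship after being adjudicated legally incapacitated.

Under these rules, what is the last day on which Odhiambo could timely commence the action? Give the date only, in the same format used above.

8 July 2016

The claim accrued on 12 March 2013 — the later of the 2 January 2011 act and the 12 March 2013 discovery.
Adding the 3 years base period to 12 March 2013 gives a deadline of 12 March 2016, before any tolling.
Because the plaintiff's legal incapacity ran from 27 November 2014 to 25 March 2015, the deadline is extended by 118 days to 8 July 2016.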